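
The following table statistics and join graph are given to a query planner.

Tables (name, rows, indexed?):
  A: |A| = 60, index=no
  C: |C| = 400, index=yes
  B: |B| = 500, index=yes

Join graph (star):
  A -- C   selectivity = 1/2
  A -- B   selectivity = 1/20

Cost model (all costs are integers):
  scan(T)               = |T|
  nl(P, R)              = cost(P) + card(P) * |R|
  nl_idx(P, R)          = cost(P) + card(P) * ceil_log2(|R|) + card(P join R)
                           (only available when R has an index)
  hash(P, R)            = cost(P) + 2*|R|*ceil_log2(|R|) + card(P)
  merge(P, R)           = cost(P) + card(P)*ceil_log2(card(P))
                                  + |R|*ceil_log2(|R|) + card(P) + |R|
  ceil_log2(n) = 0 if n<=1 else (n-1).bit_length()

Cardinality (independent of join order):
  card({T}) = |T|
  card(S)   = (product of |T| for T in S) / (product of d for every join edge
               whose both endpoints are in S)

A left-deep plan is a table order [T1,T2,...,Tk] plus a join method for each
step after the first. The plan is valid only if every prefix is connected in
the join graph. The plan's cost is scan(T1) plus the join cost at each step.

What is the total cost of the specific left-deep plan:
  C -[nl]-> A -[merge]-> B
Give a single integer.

step 1: scan C: cost=400, card=400
step 2: join A via nl
    card(P join A) = 400*60/(2) = 12000
    cost = 400 + 400*60 = 24400
step 3: join B via merge
    card(P join B) = 12000*500/(20) = 300000
    cost = 24400 + 12000*14 + 500*9 + 12000 + 500 = 209400

209400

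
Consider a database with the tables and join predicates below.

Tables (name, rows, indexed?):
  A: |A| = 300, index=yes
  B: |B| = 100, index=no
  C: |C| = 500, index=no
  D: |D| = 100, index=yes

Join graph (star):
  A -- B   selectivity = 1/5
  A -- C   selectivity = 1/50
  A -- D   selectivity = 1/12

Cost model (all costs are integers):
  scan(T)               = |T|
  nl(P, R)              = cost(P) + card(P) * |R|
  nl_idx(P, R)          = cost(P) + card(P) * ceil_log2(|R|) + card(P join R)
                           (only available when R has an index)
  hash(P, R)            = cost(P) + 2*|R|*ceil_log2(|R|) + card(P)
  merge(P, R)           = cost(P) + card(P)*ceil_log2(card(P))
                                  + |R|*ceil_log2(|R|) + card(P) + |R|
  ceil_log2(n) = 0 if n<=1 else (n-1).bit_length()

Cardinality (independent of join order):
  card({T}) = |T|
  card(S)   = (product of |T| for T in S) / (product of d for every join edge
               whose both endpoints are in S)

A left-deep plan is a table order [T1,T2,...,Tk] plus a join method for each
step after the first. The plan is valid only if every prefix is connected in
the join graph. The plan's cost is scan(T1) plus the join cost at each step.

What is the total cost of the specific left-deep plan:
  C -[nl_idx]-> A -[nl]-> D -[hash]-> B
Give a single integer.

step 1: scan C: cost=500, card=500
step 2: join A via nl_idx
    card(P join A) = 500*300/(50) = 3000
    cost = 500 + 500*9 + 3000 = 8000
step 3: join D via nl
    card(P join D) = 3000*100/(12) = 25000
    cost = 8000 + 3000*100 = 308000
step 4: join B via hash
    card(P join B) = 25000*100/(5) = 500000
    cost = 308000 + 2*100*7 + 25000 = 334400

334400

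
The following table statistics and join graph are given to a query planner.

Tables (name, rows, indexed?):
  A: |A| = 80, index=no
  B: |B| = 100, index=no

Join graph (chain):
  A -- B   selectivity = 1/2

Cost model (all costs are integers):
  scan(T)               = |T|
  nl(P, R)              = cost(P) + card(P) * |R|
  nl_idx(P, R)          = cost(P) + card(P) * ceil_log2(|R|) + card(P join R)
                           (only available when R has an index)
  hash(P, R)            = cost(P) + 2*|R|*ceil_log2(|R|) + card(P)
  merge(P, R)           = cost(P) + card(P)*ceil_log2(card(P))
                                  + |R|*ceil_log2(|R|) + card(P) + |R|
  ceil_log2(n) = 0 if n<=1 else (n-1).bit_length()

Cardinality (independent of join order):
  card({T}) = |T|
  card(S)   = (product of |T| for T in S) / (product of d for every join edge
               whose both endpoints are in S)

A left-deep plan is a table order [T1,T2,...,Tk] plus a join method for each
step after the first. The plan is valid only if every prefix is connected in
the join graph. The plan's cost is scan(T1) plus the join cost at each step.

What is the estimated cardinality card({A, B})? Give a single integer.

Tables in S: A(80), B(100)
Edges inside S: A-B(d=2)
numerator = 80 * 100 = 8000
denominator = 2 = 2
card(S) = 8000 / 2 = 4000

4000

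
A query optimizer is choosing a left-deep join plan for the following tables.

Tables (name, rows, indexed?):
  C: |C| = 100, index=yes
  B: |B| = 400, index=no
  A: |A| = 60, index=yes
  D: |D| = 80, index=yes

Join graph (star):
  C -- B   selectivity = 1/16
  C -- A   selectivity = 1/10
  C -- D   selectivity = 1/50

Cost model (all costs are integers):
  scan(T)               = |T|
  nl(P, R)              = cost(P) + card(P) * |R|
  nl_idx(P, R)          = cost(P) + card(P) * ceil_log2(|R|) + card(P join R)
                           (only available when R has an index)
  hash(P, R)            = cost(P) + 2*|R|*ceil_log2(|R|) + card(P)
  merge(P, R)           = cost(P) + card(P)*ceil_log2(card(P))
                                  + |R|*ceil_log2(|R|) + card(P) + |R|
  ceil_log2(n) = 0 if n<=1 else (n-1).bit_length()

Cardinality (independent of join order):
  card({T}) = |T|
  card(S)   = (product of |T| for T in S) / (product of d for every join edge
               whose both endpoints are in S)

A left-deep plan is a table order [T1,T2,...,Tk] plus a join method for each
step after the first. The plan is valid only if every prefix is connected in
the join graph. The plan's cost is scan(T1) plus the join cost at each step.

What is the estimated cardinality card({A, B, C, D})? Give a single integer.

24000

Tables in S: A(60), B(400), C(100), D(80)
Edges inside S: C-B(d=16), C-A(d=10), C-D(d=50)
numerator = 60 * 400 * 100 * 80 = 192000000
denominator = 16 * 10 * 50 = 8000
card(S) = 192000000 / 8000 = 24000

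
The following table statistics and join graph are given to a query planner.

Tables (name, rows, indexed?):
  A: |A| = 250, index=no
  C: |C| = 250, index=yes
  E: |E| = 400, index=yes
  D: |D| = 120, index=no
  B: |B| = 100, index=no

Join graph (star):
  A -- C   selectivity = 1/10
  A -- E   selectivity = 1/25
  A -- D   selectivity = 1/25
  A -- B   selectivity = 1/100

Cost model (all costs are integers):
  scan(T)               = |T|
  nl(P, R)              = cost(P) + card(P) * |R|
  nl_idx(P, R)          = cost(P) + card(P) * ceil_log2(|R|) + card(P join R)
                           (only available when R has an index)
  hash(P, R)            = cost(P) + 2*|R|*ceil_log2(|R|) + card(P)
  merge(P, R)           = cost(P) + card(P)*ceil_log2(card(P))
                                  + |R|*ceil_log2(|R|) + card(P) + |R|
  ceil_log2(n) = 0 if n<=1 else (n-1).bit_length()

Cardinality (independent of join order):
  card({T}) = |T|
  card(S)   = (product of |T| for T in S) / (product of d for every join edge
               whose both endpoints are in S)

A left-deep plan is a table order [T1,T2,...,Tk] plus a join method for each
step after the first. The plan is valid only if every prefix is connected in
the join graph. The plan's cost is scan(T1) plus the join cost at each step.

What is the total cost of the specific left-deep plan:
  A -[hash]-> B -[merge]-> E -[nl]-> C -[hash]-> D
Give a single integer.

1109830

step 1: scan A: cost=250, card=250
step 2: join B via hash
    card(P join B) = 250*100/(100) = 250
    cost = 250 + 2*100*7 + 250 = 1900
step 3: join E via merge
    card(P join E) = 250*400/(25) = 4000
    cost = 1900 + 250*8 + 400*9 + 250 + 400 = 8150
step 4: join C via nl
    card(P join C) = 4000*250/(10) = 100000
    cost = 8150 + 4000*250 = 1008150
step 5: join D via hash
    card(P join D) = 100000*120/(25) = 480000
    cost = 1008150 + 2*120*7 + 100000 = 1109830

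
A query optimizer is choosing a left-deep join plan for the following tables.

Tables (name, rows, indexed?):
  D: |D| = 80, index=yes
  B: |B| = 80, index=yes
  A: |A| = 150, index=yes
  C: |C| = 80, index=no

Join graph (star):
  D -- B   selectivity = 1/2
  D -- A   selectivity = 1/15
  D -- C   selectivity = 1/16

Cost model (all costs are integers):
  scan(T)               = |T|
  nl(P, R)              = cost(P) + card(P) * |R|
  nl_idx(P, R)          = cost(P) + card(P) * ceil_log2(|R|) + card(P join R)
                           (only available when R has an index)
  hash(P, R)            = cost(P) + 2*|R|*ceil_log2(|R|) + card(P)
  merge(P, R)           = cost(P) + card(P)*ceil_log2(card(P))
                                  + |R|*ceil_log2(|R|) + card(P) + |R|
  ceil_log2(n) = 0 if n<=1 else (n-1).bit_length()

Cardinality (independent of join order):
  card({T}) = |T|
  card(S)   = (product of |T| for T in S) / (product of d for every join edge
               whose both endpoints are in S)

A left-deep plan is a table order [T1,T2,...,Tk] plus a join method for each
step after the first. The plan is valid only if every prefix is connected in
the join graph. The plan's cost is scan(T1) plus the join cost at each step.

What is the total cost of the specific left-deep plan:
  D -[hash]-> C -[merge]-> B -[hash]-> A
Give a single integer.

step 1: scan D: cost=80, card=80
step 2: join C via hash
    card(P join C) = 80*80/(16) = 400
    cost = 80 + 2*80*7 + 80 = 1280
step 3: join B via merge
    card(P join B) = 400*80/(2) = 16000
    cost = 1280 + 400*9 + 80*7 + 400 + 80 = 5920
step 4: join A via hash
    card(P join A) = 16000*150/(15) = 160000
    cost = 5920 + 2*150*8 + 16000 = 24320

24320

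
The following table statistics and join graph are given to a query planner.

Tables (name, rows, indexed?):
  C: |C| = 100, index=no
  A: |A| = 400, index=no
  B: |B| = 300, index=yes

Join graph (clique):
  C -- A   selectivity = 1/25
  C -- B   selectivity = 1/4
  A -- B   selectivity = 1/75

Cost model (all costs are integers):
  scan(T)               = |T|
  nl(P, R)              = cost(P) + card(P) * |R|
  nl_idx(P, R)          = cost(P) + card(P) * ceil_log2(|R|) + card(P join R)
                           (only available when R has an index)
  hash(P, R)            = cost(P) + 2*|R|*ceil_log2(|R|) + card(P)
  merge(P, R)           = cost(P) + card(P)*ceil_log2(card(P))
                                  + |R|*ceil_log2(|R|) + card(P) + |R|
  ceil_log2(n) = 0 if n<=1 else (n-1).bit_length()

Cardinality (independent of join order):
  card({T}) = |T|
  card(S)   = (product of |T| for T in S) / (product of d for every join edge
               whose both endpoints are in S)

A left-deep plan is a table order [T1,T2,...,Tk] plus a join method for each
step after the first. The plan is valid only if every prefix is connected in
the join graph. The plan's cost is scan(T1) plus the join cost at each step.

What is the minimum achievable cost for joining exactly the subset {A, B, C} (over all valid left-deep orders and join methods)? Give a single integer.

8600

Selinger DP over subsets of {A,B,C}:
  {C}: scan cost=100, card=100
  {A}: scan cost=400, card=400
  {B}: scan cost=300, card=300
  {AC}: card=1600; try (C,hash)→2200, (A,merge)→4900, (C,merge)→5200, (A,hash)→7400, (A,nl)→40100, (C,nl)→40400; best=2200 via (C,hash)
  {BC}: card=7500; try (C,hash)→2000, (B,merge)→3900, (C,merge)→4100, (B,hash)→5600, (B,nl_idx)→8500, (B,nl)→30100 …(+1); best=2000 via (C,hash)
  {AB}: card=1600; try (B,nl_idx)→5600, (B,hash)→6200, (A,merge)→7300, (B,merge)→7400, (A,hash)→7800, (A,nl)→120300 …(+1); best=5600 via (B,nl_idx)
  {ABC}: card=1600; try (C,hash)→8600, (B,hash)→9200, (A,hash)→16700, (B,nl_idx)→18200, (B,merge)→24400, (C,merge)→25600 …(+4); best=8600 via (C,hash)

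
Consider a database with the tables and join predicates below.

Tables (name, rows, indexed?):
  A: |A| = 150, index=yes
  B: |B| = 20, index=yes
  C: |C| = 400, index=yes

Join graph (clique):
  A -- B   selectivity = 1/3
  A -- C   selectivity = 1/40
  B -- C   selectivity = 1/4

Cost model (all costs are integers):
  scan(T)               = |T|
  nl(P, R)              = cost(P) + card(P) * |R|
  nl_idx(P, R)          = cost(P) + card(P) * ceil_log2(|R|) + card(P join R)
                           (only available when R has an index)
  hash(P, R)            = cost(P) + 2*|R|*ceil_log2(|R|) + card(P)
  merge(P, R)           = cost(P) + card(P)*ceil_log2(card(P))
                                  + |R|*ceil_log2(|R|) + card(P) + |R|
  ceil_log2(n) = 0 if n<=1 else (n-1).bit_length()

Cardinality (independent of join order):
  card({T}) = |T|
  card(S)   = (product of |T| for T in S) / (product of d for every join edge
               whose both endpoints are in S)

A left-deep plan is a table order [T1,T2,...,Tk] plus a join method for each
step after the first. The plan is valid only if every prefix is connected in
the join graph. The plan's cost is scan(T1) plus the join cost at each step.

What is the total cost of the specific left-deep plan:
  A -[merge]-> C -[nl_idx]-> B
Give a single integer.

step 1: scan A: cost=150, card=150
step 2: join C via merge
    card(P join C) = 150*400/(40) = 1500
    cost = 150 + 150*8 + 400*9 + 150 + 400 = 5500
step 3: join B via nl_idx
    card(P join B) = 1500*20/(3*4) = 2500
    cost = 5500 + 1500*5 + 2500 = 15500

15500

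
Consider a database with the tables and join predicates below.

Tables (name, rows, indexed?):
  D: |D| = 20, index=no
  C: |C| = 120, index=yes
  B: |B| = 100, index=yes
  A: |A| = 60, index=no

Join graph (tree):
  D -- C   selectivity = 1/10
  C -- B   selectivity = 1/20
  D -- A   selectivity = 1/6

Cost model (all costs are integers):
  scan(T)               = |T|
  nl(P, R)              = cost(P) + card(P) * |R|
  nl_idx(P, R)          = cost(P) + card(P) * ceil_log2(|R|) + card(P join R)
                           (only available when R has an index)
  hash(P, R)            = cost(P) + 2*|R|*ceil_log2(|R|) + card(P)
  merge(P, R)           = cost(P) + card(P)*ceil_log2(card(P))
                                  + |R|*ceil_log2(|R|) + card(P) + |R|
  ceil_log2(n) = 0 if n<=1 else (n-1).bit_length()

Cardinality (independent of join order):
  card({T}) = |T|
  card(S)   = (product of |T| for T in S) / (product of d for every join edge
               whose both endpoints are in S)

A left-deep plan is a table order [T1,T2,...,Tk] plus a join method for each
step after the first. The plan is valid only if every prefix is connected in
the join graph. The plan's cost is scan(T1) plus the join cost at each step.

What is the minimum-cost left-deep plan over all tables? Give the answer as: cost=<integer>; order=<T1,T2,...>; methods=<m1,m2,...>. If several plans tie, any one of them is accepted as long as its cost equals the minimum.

cost=3960; order=D,C,B,A; methods=nl_idx,hash,hash

Selinger DP (subsets sized 1..n):
  {D}: scan cost=20, card=20
  {C}: scan cost=120, card=120
  {B}: scan cost=100, card=100
  {A}: scan cost=60, card=60
  {CD}: card=240; try (C,nl_idx)→400, (D,hash)→440, (C,merge)→1100, (D,merge)→1200, (C,hash)→1720, (C,nl)→2420 …(+1); best=400 via (C,nl_idx)
  {AD}: card=200; try (D,hash)→320, (A,merge)→560, (D,merge)→600, (A,hash)→760, (A,nl)→1220, (D,nl)→1260; best=320 via (D,hash)
  {BC}: card=600; try (C,nl_idx)→1400, (B,nl_idx)→1560, (B,hash)→1640, (C,merge)→1860, (C,hash)→1880, (B,merge)→1880 …(+2); best=1400 via (C,nl_idx)
  {BCD}: card=1200; try (B,hash)→2040, (D,hash)→2200, (B,nl_idx)→3280, (B,merge)→3360, (D,merge)→8120, (D,nl)→13400 …(+1); best=2040 via (B,hash)
  {ACD}: card=2400; try (A,hash)→1360, (C,hash)→2200, (A,merge)→2980, (C,merge)→3080, (C,nl_idx)→4120, (A,nl)→14800 …(+1); best=1360 via (A,hash)
  {ABCD}: card=12000; try (A,hash)→3960, (B,hash)→5160, (A,merge)→16860, (B,nl_idx)→30160, (B,merge)→33360, (A,nl)→74040 …(+1); best=3960 via (A,hash)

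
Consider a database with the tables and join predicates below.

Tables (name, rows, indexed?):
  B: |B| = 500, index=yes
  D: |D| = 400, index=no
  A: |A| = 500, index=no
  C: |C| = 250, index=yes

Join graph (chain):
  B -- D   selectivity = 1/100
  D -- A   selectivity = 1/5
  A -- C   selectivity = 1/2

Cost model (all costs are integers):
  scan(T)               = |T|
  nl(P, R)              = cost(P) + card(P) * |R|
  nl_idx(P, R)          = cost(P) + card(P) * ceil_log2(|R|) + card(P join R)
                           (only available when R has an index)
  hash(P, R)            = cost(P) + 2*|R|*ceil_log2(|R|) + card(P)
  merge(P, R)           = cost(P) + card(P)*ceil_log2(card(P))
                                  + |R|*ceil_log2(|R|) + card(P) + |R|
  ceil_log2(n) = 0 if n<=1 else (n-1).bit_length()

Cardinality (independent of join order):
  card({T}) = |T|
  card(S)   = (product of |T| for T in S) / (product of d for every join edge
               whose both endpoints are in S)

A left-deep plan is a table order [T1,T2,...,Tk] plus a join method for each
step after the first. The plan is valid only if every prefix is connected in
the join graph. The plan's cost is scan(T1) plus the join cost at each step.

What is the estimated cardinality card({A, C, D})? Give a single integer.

5000000

Tables in S: A(500), C(250), D(400)
Edges inside S: D-A(d=5), A-C(d=2)
numerator = 500 * 250 * 400 = 50000000
denominator = 5 * 2 = 10
card(S) = 50000000 / 10 = 5000000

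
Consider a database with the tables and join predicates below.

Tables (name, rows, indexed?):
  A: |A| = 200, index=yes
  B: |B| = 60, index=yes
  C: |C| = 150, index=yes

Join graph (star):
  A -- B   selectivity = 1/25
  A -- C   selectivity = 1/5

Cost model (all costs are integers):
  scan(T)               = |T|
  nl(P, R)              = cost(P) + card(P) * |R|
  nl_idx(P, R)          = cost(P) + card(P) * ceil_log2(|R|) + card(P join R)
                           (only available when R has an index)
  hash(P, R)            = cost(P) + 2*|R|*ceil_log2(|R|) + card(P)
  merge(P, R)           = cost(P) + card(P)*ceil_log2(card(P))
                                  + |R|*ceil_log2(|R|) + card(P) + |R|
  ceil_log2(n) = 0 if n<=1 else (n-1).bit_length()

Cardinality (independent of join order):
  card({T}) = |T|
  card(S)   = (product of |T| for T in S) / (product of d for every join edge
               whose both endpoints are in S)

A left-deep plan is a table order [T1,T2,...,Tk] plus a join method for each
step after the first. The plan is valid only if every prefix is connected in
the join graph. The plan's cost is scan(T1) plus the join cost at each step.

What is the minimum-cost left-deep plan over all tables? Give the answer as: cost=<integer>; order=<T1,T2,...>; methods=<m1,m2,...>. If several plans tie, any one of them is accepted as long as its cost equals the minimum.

cost=3900; order=B,A,C; methods=nl_idx,hash

Selinger DP (subsets sized 1..n):
  {A}: scan cost=200, card=200
  {B}: scan cost=60, card=60
  {C}: scan cost=150, card=150
  {AB}: card=480; try (A,nl_idx)→1020, (B,hash)→1120, (B,nl_idx)→1880, (A,merge)→2280, (B,merge)→2420, (A,hash)→3320 …(+2); best=1020 via (A,nl_idx)
  {AC}: card=6000; try (C,hash)→2800, (A,merge)→3300, (C,merge)→3350, (A,hash)→3500, (A,nl_idx)→7350, (C,nl_idx)→7800 …(+2); best=2800 via (C,hash)
  {ABC}: card=14400; try (C,hash)→3900, (C,merge)→7170, (B,hash)→9520, (C,nl_idx)→19260, (B,nl_idx)→53200, (C,nl)→73020 …(+2); best=3900 via (C,hash)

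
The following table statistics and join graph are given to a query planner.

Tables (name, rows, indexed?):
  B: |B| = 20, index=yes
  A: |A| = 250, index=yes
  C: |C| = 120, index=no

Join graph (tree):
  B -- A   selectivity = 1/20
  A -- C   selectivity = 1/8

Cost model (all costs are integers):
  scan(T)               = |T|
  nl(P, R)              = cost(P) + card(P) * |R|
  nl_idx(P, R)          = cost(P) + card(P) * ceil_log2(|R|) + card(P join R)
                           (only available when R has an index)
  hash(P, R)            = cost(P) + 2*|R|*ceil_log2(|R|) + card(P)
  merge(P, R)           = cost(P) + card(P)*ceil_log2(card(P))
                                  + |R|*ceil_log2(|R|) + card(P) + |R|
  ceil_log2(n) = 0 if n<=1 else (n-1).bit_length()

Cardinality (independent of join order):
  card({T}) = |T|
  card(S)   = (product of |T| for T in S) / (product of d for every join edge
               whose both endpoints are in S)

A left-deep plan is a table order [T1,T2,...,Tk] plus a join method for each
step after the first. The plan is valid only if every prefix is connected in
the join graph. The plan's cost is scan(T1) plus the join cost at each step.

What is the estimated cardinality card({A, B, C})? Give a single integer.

3750

Tables in S: A(250), B(20), C(120)
Edges inside S: B-A(d=20), A-C(d=8)
numerator = 250 * 20 * 120 = 600000
denominator = 20 * 8 = 160
card(S) = 600000 / 160 = 3750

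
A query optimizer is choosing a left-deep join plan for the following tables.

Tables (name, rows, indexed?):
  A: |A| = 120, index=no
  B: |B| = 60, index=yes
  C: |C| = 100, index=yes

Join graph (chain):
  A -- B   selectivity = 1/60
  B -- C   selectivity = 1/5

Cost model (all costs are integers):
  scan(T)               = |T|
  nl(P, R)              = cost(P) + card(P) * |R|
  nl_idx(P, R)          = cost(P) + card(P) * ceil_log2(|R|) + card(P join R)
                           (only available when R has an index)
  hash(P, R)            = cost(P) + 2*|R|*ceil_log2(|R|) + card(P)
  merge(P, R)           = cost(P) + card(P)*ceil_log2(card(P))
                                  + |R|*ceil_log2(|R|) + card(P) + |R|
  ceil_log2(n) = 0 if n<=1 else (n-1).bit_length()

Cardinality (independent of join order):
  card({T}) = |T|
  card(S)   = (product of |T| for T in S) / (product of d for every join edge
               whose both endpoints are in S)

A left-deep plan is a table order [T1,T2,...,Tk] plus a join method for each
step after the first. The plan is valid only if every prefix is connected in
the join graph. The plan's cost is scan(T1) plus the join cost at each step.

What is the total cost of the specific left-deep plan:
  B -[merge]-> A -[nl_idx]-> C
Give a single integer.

step 1: scan B: cost=60, card=60
step 2: join A via merge
    card(P join A) = 60*120/(60) = 120
    cost = 60 + 60*6 + 120*7 + 60 + 120 = 1440
step 3: join C via nl_idx
    card(P join C) = 120*100/(5) = 2400
    cost = 1440 + 120*7 + 2400 = 4680

4680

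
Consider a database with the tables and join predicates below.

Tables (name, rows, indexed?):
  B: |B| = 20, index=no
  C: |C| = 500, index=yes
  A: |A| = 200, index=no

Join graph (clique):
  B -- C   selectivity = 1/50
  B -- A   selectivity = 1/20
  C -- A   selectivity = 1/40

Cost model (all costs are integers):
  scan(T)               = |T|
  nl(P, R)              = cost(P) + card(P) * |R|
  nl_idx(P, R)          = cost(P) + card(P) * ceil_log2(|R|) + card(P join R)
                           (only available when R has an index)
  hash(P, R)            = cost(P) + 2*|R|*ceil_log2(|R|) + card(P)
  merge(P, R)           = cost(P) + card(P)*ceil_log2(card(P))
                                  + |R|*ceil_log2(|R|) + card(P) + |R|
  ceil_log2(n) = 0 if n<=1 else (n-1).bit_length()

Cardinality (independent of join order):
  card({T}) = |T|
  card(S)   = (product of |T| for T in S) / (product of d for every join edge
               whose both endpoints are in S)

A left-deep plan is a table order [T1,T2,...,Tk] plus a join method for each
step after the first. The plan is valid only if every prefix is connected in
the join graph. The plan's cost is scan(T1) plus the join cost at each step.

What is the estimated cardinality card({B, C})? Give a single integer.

200

Tables in S: B(20), C(500)
Edges inside S: B-C(d=50)
numerator = 20 * 500 = 10000
denominator = 50 = 50
card(S) = 10000 / 50 = 200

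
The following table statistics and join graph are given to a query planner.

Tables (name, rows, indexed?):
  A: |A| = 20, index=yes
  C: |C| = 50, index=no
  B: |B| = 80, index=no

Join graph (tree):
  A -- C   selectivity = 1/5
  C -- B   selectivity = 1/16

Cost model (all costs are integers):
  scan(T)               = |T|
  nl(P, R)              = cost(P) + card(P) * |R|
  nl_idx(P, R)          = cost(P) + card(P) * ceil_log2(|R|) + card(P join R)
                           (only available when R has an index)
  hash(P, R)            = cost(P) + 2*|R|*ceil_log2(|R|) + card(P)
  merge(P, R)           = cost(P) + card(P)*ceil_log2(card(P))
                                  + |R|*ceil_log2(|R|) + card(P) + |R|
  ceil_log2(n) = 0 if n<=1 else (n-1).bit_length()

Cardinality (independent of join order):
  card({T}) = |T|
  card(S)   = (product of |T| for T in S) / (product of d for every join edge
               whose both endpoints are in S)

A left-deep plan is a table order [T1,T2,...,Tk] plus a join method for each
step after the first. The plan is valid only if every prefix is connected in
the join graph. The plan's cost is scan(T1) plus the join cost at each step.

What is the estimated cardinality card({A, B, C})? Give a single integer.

Tables in S: A(20), B(80), C(50)
Edges inside S: A-C(d=5), C-B(d=16)
numerator = 20 * 80 * 50 = 80000
denominator = 5 * 16 = 80
card(S) = 80000 / 80 = 1000

1000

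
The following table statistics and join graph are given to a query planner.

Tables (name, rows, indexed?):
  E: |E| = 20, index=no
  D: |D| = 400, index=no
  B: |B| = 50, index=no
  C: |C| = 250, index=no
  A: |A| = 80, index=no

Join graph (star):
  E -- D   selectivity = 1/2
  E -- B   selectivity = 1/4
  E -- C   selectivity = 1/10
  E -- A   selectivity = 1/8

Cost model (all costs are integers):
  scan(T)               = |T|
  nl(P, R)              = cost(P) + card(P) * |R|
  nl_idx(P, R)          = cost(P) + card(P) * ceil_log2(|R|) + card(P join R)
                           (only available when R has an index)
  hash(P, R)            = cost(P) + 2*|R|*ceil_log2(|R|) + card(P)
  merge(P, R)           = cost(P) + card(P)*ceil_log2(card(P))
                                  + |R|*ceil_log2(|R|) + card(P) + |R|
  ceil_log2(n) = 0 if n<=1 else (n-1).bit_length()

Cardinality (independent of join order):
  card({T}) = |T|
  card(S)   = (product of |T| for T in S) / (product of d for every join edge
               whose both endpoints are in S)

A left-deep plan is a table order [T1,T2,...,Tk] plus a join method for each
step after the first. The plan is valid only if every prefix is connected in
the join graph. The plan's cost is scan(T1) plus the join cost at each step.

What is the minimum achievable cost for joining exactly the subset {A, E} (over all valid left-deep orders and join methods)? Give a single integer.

Selinger DP over subsets of {A,E}:
  {E}: scan cost=20, card=20
  {A}: scan cost=80, card=80
  {AE}: card=200; try (E,hash)→360, (A,merge)→780, (E,merge)→840, (A,hash)→1160, (A,nl)→1620, (E,nl)→1680; best=360 via (E,hash)

360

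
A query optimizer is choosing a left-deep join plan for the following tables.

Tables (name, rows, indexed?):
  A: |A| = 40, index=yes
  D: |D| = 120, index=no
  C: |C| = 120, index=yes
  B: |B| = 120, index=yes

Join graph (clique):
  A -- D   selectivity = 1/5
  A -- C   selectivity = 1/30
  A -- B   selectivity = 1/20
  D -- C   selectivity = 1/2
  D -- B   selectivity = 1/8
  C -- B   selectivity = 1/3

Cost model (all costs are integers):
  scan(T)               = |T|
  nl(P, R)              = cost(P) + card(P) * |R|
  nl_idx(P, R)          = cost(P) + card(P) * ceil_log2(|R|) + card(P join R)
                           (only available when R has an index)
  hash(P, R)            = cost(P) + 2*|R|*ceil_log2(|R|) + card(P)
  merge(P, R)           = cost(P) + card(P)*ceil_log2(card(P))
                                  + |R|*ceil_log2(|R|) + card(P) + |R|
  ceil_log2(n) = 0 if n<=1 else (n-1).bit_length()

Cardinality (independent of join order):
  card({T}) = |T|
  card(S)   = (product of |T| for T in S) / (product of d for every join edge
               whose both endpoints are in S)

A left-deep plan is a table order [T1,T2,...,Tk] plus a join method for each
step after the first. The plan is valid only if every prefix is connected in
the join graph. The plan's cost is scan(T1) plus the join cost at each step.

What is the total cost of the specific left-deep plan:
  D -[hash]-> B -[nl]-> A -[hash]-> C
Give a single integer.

76320

step 1: scan D: cost=120, card=120
step 2: join B via hash
    card(P join B) = 120*120/(8) = 1800
    cost = 120 + 2*120*7 + 120 = 1920
step 3: join A via nl
    card(P join A) = 1800*40/(5*20) = 720
    cost = 1920 + 1800*40 = 73920
step 4: join C via hash
    card(P join C) = 720*120/(30*2*3) = 480
    cost = 73920 + 2*120*7 + 720 = 76320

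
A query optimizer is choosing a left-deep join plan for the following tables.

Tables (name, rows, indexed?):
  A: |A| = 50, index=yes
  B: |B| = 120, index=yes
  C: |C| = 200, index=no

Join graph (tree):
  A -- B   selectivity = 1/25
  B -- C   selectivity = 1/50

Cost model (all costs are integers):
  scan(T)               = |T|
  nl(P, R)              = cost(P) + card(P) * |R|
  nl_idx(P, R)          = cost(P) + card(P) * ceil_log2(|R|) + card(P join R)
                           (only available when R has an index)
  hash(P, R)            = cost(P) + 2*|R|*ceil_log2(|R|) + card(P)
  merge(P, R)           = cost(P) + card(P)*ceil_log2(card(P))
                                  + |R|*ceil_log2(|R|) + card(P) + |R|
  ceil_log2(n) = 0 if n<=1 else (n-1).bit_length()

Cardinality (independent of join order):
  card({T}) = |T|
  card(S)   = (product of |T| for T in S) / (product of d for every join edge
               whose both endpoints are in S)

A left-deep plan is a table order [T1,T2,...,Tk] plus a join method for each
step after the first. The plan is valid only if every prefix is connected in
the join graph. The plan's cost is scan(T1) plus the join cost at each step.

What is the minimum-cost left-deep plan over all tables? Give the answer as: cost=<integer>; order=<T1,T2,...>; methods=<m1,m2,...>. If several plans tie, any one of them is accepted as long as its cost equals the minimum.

cost=3160; order=C,B,A; methods=hash,hash

Selinger DP (subsets sized 1..n):
  {A}: scan cost=50, card=50
  {B}: scan cost=120, card=120
  {C}: scan cost=200, card=200
  {AB}: card=240; try (B,nl_idx)→640, (A,hash)→840, (A,nl_idx)→1080, (B,merge)→1360, (A,merge)→1430, (B,hash)→1780 …(+2); best=640 via (B,nl_idx)
  {BC}: card=480; try (B,hash)→2080, (B,nl_idx)→2080, (C,merge)→2880, (B,merge)→2960, (C,hash)→3440, (C,nl)→24120 …(+1); best=2080 via (B,hash)
  {ABC}: card=960; try (A,hash)→3160, (C,hash)→4080, (C,merge)→4600, (A,nl_idx)→5920, (A,merge)→7230, (A,nl)→26080 …(+1); best=3160 via (A,hash)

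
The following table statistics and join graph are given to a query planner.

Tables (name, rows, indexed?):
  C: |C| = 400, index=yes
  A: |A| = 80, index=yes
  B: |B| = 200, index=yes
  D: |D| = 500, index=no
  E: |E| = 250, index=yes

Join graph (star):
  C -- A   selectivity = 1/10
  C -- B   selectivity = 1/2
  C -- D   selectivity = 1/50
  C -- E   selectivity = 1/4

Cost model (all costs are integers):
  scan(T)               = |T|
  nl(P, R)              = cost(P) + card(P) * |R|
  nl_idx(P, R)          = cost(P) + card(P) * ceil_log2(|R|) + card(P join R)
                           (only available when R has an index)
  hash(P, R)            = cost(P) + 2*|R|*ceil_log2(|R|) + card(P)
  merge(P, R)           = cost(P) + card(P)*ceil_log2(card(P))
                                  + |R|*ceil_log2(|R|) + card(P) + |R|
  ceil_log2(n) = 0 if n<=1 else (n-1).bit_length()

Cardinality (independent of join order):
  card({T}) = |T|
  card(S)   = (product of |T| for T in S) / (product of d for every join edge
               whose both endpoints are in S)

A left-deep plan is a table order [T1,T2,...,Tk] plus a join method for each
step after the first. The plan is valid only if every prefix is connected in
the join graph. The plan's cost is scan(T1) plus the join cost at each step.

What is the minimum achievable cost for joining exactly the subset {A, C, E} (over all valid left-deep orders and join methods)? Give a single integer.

Selinger DP over subsets of {A,C,E}:
  {C}: scan cost=400, card=400
  {A}: scan cost=80, card=80
  {E}: scan cost=250, card=250
  {AC}: card=3200; try (A,hash)→1920, (C,nl_idx)→4000, (C,merge)→4720, (A,merge)→5040, (A,nl_idx)→6400, (C,hash)→7360 …(+2); best=1920 via (A,hash)
  {CE}: card=25000; try (E,hash)→4800, (C,merge)→6500, (E,merge)→6650, (C,hash)→7700, (C,nl_idx)→27500, (E,nl_idx)→28600 …(+2); best=4800 via (E,hash)
  {ACE}: card=200000; try (E,hash)→9120, (A,hash)→30920, (E,merge)→45770, (E,nl_idx)→227520, (A,nl_idx)→379800, (A,merge)→405440 …(+2); best=9120 via (E,hash)

9120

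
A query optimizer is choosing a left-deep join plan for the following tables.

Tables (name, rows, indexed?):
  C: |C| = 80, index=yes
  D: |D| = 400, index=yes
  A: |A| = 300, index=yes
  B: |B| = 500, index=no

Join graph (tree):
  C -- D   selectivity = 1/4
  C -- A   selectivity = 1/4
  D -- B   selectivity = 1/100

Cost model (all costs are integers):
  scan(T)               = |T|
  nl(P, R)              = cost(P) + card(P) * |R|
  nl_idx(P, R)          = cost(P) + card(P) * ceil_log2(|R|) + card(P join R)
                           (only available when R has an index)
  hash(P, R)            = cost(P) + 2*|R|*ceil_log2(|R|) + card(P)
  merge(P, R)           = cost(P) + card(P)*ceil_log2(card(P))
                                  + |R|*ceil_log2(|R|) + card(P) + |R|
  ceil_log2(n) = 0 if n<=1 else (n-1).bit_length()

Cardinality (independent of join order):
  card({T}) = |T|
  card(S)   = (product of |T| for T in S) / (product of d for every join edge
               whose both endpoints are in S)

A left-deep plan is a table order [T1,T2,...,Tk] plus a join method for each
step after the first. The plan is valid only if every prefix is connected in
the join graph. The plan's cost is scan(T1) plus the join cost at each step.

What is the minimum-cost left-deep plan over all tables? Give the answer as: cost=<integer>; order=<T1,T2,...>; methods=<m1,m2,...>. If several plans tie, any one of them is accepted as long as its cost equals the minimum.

cost=55520; order=B,D,C,A; methods=nl_idx,hash,hash

Selinger DP (subsets sized 1..n):
  {C}: scan cost=80, card=80
  {D}: scan cost=400, card=400
  {A}: scan cost=300, card=300
  {B}: scan cost=500, card=500
  {CD}: card=8000; try (C,hash)→1920, (D,merge)→4720, (C,merge)→5040, (D,hash)→7360, (D,nl_idx)→8800, (C,nl_idx)→11200 …(+2); best=1920 via (C,hash)
  {AC}: card=6000; try (C,hash)→1720, (A,merge)→3720, (C,merge)→3940, (A,hash)→5560, (A,nl_idx)→6800, (C,nl_idx)→8400 …(+2); best=1720 via (C,hash)
  {BD}: card=2000; try (D,nl_idx)→7000, (D,hash)→8200, (B,merge)→9400, (D,merge)→9500, (B,hash)→9800, (B,nl)→200400 …(+1); best=7000 via (D,nl_idx)
  {ACD}: card=600000; try (D,hash)→14920, (A,hash)→15320, (D,merge)→89720, (A,merge)→116920, (D,nl_idx)→655720, (A,nl_idx)→673920 …(+2); best=14920 via (D,hash)
  {BCD}: card=40000; try (C,hash)→10120, (B,hash)→18920, (C,merge)→31640, (C,nl_idx)→61000, (B,merge)→118920, (C,nl)→167000 …(+1); best=10120 via (C,hash)
  {ABCD}: card=3000000; try (A,hash)→55520, (B,hash)→623920, (A,merge)→693120, (A,nl_idx)→3370120, (A,nl)→12010120, (B,merge)→12619920 …(+1); best=55520 via (A,hash)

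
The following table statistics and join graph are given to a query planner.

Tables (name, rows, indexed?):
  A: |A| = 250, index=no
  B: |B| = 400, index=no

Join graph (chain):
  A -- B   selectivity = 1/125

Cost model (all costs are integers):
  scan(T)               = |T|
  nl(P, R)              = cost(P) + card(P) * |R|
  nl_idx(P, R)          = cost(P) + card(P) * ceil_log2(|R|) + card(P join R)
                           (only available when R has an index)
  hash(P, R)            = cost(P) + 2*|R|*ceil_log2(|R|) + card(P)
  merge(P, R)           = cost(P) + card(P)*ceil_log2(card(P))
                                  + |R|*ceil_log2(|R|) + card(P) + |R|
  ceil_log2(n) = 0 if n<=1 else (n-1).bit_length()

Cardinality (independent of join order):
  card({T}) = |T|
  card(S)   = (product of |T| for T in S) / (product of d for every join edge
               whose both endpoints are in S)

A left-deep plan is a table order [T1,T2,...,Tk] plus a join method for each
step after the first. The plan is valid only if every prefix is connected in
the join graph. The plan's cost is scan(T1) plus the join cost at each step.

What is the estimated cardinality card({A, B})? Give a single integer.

800

Tables in S: A(250), B(400)
Edges inside S: A-B(d=125)
numerator = 250 * 400 = 100000
denominator = 125 = 125
card(S) = 100000 / 125 = 800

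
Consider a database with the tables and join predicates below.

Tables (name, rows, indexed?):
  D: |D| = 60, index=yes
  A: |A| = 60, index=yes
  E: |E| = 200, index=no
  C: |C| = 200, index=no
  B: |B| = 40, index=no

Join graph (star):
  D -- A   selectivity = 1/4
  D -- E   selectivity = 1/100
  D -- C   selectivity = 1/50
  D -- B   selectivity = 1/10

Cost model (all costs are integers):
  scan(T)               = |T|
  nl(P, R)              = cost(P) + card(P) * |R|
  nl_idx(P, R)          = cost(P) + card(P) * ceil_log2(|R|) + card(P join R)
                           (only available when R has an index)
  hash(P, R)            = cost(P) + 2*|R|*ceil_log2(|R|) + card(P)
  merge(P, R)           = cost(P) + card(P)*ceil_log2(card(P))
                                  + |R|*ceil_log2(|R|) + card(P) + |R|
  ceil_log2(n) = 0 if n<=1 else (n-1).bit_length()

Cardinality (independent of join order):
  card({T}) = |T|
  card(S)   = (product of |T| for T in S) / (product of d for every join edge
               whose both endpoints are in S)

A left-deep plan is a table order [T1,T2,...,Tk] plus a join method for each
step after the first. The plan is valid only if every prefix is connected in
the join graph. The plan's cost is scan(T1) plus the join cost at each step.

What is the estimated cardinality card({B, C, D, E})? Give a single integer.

Tables in S: B(40), C(200), D(60), E(200)
Edges inside S: D-E(d=100), D-C(d=50), D-B(d=10)
numerator = 40 * 200 * 60 * 200 = 96000000
denominator = 100 * 50 * 10 = 50000
card(S) = 96000000 / 50000 = 1920

1920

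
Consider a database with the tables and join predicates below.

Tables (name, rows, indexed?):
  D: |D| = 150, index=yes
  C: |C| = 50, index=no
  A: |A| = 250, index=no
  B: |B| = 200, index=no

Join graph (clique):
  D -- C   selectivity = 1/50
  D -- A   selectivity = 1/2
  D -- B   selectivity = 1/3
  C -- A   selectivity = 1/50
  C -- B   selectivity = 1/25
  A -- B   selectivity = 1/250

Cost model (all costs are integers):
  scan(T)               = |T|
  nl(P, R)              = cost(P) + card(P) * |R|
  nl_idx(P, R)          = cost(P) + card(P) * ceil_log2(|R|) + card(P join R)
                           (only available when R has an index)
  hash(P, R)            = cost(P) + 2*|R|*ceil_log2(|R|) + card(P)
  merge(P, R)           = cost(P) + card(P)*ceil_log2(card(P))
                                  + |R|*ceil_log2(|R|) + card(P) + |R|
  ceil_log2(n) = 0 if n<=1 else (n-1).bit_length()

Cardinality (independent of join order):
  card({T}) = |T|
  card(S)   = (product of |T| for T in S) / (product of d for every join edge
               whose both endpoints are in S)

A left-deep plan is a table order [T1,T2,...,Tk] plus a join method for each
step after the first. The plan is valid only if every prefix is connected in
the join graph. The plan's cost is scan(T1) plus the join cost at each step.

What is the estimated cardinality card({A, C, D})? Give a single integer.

Tables in S: A(250), C(50), D(150)
Edges inside S: D-C(d=50), D-A(d=2), C-A(d=50)
numerator = 250 * 50 * 150 = 1875000
denominator = 50 * 2 * 50 = 5000
card(S) = 1875000 / 5000 = 375

375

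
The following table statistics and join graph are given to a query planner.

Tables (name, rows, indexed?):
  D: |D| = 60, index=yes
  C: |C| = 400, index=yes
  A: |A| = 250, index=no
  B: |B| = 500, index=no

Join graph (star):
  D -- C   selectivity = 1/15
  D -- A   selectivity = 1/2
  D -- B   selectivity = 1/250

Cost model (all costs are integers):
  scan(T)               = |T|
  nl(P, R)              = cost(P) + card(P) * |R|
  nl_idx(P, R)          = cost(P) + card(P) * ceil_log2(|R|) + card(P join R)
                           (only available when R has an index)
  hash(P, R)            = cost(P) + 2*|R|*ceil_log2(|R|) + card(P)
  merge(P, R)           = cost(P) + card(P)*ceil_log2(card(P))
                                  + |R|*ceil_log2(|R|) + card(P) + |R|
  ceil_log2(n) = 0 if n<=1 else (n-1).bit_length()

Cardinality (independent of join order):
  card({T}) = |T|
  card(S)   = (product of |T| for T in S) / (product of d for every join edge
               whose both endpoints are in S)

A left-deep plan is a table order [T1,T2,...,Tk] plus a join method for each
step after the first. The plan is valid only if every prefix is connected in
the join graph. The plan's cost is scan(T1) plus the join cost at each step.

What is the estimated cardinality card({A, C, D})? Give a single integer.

Tables in S: A(250), C(400), D(60)
Edges inside S: D-C(d=15), D-A(d=2)
numerator = 250 * 400 * 60 = 6000000
denominator = 15 * 2 = 30
card(S) = 6000000 / 30 = 200000

200000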